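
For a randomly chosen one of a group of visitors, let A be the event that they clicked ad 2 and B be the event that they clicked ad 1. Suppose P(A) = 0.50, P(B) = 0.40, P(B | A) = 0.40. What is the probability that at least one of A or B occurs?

P(A ∩ B) = P(A)·P(B|A) = 0.50 × 0.40 = 0.20
P(A ∪ B) = 0.50 + 0.40 − 0.20 = 0.70

0.70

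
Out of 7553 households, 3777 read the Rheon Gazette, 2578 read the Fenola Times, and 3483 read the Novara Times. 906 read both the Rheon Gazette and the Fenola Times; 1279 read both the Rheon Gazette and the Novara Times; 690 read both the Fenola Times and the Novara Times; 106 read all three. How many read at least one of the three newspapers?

Apply inclusion-exclusion:
|at least one| = 3777 + 2578 + 3483 − 906 − 1279 − 690 + 106 = 7069

7069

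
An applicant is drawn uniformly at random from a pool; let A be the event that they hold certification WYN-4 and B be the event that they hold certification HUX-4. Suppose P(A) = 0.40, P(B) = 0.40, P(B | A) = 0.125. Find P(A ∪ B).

P(A ∩ B) = P(A)·P(B|A) = 0.40 × 0.125 = 0.05
Inclusion–exclusion gives
P(A ∪ B) = 0.40 + 0.40 − 0.05 = 0.75

0.75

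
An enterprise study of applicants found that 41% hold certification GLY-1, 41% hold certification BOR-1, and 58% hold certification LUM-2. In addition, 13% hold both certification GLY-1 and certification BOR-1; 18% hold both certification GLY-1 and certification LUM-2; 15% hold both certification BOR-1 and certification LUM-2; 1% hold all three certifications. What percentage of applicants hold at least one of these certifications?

P(≥1) = 41 + 41 + 58 − 13 − 18 − 15 + 1 = 95%

95%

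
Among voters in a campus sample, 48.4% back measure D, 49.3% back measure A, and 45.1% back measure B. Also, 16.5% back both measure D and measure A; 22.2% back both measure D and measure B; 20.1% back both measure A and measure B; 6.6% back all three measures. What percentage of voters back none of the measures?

9.4%

Using inclusion–exclusion:
P(union) = 48.4 + 49.3 + 45.1 − 16.5 − 22.2 − 20.1 + 6.6 = 90.6%
P(none) = 100% − 90.6% = 9.4%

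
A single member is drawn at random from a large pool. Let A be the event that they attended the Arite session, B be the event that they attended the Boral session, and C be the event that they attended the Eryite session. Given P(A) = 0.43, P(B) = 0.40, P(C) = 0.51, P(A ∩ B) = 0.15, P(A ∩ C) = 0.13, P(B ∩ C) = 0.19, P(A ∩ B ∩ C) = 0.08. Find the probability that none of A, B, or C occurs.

By inclusion–exclusion:
P(A ∪ B ∪ C) = 0.43 + 0.40 + 0.51 − 0.15 − 0.13 − 0.19 + 0.08 = 0.95
P(none) = 1 − 0.95 = 0.05

0.05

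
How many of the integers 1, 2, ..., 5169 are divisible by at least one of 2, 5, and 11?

3289

Using inclusion–exclusion:
floor(5169/2) + floor(5169/5) + floor(5169/11) − floor(5169/10) − floor(5169/22) − floor(5169/55) + floor(5169/110) = 2584 + 1033 + 469 − 516 − 234 − 93 + 46 = 3289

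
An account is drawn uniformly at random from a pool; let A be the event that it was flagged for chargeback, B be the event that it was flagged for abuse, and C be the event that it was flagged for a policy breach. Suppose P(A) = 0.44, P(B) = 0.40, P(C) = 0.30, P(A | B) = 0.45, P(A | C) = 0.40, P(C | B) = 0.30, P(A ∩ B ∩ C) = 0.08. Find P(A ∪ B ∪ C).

0.80

P(A ∩ B) = P(B)·P(A|B) = 0.40 × 0.45 = 0.18
P(A ∩ C) = P(C)·P(A|C) = 0.30 × 0.40 = 0.12
P(B ∩ C) = P(B)·P(C|B) = 0.40 × 0.30 = 0.12
Apply inclusion-exclusion:
P(A ∪ B ∪ C) = 0.44 + 0.40 + 0.30 − 0.18 − 0.12 − 0.12 + 0.08 = 0.80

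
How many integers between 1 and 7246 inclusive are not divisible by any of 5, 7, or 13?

⌊7246/5⌋ + ⌊7246/7⌋ + ⌊7246/13⌋ − ⌊7246/35⌋ − ⌊7246/65⌋ − ⌊7246/91⌋ + ⌊7246/455⌋ = 1449 + 1035 + 557 − 207 − 111 − 79 + 15 = 2659
7246 − 2659 = 4587

4587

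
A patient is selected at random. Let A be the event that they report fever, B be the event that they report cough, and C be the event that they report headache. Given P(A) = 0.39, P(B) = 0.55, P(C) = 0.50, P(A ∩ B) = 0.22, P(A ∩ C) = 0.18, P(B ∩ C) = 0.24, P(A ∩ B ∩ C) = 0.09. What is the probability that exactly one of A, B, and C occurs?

Using the inclusion–exclusion count for exactly one event:
P(exactly one) = 0.39 + 0.55 + 0.50 − 2·0.22 − 2·0.18 − 2·0.24 + 3·0.09 = 0.43

0.43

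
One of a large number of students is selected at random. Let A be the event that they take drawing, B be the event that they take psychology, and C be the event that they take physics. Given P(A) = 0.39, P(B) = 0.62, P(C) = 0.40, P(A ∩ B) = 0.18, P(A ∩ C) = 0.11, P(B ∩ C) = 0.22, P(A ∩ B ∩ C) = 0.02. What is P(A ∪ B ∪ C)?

P(A ∪ B ∪ C) = 0.39 + 0.62 + 0.40 − 0.18 − 0.11 − 0.22 + 0.02 = 0.92

0.92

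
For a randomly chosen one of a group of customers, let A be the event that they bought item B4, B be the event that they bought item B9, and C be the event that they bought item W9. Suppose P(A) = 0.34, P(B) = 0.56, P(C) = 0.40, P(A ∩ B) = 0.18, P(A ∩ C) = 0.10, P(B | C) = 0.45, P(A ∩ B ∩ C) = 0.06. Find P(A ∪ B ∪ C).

P(B ∩ C) = P(C)·P(B|C) = 0.40 × 0.45 = 0.18
P(A ∪ B ∪ C) = 0.34 + 0.56 + 0.40 − 0.18 − 0.10 − 0.18 + 0.06 = 0.90

0.90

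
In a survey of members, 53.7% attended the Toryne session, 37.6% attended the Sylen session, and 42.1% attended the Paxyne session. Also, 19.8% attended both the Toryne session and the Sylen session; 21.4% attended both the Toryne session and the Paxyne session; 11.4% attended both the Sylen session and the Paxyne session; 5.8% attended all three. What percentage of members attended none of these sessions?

P(at least one) = 53.7 + 37.6 + 42.1 − 19.8 − 21.4 − 11.4 + 5.8 = 86.6%
P(none) = 100% − 86.6% = 13.4%

13.4%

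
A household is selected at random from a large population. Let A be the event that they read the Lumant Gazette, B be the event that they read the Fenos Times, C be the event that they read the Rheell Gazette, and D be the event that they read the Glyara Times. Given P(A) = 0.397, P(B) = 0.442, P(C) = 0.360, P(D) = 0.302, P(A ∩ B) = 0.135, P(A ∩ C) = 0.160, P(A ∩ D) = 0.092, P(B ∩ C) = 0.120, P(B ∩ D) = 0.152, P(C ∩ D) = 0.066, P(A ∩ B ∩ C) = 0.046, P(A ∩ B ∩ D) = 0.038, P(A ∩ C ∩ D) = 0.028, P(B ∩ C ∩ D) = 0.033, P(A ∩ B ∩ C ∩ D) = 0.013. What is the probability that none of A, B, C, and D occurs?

P(A ∪ B ∪ C ∪ D) = 0.397 + 0.442 + 0.360 + 0.302 − 0.135 − 0.160 − 0.092 − 0.120 − 0.152 − 0.066 + 0.046 + 0.038 + 0.028 + 0.033 − 0.013 = 0.908
P(none) = 1 − 0.908 = 0.092

0.092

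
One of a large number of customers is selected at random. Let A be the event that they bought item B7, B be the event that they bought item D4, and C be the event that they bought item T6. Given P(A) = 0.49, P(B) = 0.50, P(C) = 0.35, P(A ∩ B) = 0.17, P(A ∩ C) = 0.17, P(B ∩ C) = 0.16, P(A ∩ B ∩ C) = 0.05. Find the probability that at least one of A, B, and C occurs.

P(A ∪ B ∪ C) = 0.49 + 0.50 + 0.35 − 0.17 − 0.17 − 0.16 + 0.05 = 0.89

0.89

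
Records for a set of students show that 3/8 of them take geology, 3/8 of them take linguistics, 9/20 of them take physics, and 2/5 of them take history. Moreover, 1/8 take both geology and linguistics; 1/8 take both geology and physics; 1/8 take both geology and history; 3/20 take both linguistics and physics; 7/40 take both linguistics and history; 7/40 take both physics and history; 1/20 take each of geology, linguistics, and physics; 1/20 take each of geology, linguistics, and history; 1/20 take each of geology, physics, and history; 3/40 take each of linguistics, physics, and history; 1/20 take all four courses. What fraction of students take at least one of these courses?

9/10

P(union) = 3/8 + 3/8 + 9/20 + 2/5 − 1/8 − 1/8 − 1/8 − 3/20 − 7/40 − 7/40 + 1/20 + 1/20 + 1/20 + 3/40 − 1/20 = 9/10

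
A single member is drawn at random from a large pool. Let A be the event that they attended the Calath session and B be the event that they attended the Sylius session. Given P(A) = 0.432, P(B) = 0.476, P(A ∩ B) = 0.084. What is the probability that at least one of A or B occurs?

By inclusion–exclusion:
P(A ∪ B) = 0.432 + 0.476 − 0.084 = 0.824

0.824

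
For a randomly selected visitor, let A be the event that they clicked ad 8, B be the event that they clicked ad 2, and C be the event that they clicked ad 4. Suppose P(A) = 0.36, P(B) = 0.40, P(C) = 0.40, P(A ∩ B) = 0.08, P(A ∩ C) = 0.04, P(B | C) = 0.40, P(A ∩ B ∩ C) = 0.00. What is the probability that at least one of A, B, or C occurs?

0.88

P(B ∩ C) = P(C)·P(B|C) = 0.40 × 0.40 = 0.16
Using inclusion–exclusion:
P(A ∪ B ∪ C) = 0.36 + 0.40 + 0.40 − 0.08 − 0.04 − 0.16 + 0.00 = 0.88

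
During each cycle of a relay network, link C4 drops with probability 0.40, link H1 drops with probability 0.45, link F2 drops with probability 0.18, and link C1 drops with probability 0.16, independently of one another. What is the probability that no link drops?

Since the events are independent, P(none) is the product of the individual non-occurrence probabilities.
P(none) = (1 − 0.40) × (1 − 0.45) × (1 − 0.18) × (1 − 0.16) = 0.60 × 0.55 × 0.82 × 0.84 = 0.227304

0.227304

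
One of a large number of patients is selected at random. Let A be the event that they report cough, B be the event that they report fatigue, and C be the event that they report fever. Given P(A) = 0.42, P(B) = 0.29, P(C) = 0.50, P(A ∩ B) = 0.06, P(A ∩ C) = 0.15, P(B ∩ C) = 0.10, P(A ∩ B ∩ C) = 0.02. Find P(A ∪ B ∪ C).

0.92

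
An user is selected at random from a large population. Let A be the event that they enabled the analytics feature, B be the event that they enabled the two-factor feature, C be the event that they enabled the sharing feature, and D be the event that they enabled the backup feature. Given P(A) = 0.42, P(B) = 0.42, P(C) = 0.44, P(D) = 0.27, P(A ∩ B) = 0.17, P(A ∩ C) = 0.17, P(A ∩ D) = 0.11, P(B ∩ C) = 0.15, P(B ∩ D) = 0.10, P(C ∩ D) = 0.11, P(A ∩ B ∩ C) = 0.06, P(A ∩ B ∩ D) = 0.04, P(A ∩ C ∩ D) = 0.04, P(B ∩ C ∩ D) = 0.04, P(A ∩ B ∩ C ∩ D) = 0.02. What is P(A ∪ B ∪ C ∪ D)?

By inclusion-exclusion,
P(A ∪ B ∪ C ∪ D) = 0.42 + 0.42 + 0.44 + 0.27 − 0.17 − 0.17 − 0.11 − 0.15 − 0.10 − 0.11 + 0.06 + 0.04 + 0.04 + 0.04 − 0.02 = 0.90

0.90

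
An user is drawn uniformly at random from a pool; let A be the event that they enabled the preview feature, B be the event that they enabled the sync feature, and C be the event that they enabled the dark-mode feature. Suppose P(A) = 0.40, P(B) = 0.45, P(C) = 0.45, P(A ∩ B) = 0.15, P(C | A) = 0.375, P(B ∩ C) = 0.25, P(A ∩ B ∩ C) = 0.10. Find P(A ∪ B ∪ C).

P(A ∩ C) = P(A)·P(C|A) = 0.40 × 0.375 = 0.15
Using inclusion–exclusion:
P(A ∪ B ∪ C) = 0.40 + 0.45 + 0.45 − 0.15 − 0.15 − 0.25 + 0.10 = 0.85

0.85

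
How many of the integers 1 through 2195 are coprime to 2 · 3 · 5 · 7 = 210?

501

By inclusion–exclusion:
1097 + 731 + 439 + 313 − 365 − 219 − 156 − 146 − 104 − 62 + 73 + 52 + 31 + 20 − 10 = 1694
2195 − 1694 = 501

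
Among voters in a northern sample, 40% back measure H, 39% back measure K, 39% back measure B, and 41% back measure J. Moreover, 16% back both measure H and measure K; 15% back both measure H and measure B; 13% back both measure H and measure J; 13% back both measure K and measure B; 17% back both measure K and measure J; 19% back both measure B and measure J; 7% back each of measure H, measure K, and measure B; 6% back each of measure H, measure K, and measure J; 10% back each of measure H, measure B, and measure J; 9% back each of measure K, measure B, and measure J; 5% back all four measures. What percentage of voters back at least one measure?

P(at least one) = 40 + 39 + 39 + 41 − 16 − 15 − 13 − 13 − 17 − 19 + 7 + 6 + 10 + 9 − 5 = 93%

93%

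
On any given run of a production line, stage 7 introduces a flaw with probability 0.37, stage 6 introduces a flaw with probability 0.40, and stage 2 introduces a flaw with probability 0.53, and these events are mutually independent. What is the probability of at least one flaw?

P(none) = (1 − 0.37) × (1 − 0.40) × (1 − 0.53) = 0.63 × 0.60 × 0.47 = 0.17766
P(at least one) = 1 − 0.17766 = 0.82234

0.82234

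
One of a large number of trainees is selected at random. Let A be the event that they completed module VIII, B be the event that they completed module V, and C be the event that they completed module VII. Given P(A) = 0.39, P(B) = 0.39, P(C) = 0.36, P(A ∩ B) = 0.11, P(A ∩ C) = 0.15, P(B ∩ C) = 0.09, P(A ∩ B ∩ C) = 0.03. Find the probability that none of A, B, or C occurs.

0.18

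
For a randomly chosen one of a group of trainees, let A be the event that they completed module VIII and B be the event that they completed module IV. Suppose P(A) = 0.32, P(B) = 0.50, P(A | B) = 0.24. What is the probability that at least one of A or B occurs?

P(A ∩ B) = P(B)·P(A|B) = 0.50 × 0.24 = 0.12
P(A ∪ B) = 0.32 + 0.50 − 0.12 = 0.70

0.70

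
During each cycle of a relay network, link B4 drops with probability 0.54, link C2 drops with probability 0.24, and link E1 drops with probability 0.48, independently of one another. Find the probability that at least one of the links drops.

0.818208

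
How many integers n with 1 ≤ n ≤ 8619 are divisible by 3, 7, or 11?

4142

2873 + 1231 + 783 − 410 − 261 − 111 + 37 = 4142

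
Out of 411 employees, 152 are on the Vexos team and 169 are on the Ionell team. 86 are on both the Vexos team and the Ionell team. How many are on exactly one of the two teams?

Using the inclusion–exclusion count for exactly one event:
N(exactly one) = 152 + 169 − 2·86 = 149

149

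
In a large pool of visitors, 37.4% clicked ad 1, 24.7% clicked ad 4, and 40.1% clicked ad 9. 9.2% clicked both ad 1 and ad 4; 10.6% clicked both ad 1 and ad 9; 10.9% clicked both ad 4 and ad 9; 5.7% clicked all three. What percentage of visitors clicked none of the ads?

22.8%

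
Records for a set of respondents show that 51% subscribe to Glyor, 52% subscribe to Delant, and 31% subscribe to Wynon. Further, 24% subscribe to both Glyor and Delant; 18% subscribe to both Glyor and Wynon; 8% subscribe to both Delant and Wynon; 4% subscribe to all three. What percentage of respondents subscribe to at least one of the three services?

88%

Inclusion–exclusion gives
P(≥1) = 51 + 52 + 31 − 24 − 18 − 8 + 4 = 88%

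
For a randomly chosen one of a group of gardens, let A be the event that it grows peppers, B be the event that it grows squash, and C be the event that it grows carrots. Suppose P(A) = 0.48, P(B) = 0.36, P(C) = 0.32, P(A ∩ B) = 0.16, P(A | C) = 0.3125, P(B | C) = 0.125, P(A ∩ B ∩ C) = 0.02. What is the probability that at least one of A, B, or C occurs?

0.88

P(A ∩ C) = P(C)·P(A|C) = 0.32 × 0.3125 = 0.10
P(B ∩ C) = P(C)·P(B|C) = 0.32 × 0.125 = 0.04
Using inclusion–exclusion:
P(A ∪ B ∪ C) = 0.48 + 0.36 + 0.32 − 0.16 − 0.10 − 0.04 + 0.02 = 0.88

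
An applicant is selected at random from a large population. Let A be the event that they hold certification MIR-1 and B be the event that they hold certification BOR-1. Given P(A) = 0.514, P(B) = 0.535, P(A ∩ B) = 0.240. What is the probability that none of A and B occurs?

0.191

By inclusion–exclusion:
P(A ∪ B) = 0.514 + 0.535 − 0.240 = 0.809
P(none) = 1 − 0.809 = 0.191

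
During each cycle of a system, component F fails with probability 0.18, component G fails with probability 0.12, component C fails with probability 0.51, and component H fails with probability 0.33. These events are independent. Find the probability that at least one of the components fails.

0.76309872

P(none) = (1 − 0.18) × (1 − 0.12) × (1 − 0.51) × (1 − 0.33) = 0.82 × 0.88 × 0.49 × 0.67 = 0.23690128
P(at least one) = 1 − 0.23690128 = 0.76309872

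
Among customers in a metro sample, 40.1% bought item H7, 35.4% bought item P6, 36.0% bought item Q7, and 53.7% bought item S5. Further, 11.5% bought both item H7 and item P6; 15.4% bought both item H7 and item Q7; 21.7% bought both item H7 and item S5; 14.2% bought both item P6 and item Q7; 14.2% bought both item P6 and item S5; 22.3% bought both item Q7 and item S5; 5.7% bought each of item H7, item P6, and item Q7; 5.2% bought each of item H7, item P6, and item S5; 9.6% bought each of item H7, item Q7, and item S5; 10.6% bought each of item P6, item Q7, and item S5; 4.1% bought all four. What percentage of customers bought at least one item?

92.9%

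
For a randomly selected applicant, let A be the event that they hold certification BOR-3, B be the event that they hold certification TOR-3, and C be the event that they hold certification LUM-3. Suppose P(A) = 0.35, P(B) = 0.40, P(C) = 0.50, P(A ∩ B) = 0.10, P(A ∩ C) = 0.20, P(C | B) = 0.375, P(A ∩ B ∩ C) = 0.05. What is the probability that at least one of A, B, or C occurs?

0.85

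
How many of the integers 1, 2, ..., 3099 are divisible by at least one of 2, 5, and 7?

2036

1549 + 619 + 442 − 309 − 221 − 88 + 44 = 2036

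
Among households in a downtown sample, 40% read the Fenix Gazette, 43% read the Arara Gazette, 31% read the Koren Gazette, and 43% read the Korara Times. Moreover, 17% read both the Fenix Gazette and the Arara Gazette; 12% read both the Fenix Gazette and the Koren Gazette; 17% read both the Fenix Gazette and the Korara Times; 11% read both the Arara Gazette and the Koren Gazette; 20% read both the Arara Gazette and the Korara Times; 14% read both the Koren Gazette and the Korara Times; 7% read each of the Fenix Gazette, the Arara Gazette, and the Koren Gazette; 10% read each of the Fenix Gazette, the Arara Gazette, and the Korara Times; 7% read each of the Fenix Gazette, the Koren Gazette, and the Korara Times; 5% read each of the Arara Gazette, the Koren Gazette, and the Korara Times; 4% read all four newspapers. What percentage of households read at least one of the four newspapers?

91%

P(at least one) = 40 + 43 + 31 + 43 − 17 − 12 − 17 − 11 − 20 − 14 + 7 + 10 + 7 + 5 − 4 = 91%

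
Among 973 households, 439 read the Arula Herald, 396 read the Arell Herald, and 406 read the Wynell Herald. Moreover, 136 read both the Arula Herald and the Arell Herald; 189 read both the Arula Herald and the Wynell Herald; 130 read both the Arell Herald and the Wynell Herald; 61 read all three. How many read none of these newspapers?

126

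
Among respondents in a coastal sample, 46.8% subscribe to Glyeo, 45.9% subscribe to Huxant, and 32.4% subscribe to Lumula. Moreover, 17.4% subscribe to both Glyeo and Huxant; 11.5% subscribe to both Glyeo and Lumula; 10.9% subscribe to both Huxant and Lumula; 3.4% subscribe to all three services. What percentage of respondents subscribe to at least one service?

88.7%

P(≥1) = 46.8 + 45.9 + 32.4 − 17.4 − 11.5 − 10.9 + 3.4 = 88.7%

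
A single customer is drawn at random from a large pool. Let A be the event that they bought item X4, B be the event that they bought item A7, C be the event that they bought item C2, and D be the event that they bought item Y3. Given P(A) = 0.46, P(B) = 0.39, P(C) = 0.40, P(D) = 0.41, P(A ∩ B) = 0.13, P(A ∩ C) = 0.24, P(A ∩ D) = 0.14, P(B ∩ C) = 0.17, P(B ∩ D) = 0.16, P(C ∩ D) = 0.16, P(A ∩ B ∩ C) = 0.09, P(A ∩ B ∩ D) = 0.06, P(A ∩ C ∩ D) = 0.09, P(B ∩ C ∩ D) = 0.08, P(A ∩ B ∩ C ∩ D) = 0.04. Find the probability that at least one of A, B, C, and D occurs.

P(A ∪ B ∪ C ∪ D) = 0.46 + 0.39 + 0.40 + 0.41 − 0.13 − 0.24 − 0.14 − 0.17 − 0.16 − 0.16 + 0.09 + 0.06 + 0.09 + 0.08 − 0.04 = 0.94

0.94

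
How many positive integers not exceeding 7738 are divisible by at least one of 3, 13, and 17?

3256

By inclusion-exclusion,
floor(7738/3) + floor(7738/13) + floor(7738/17) − floor(7738/39) − floor(7738/51) − floor(7738/221) + floor(7738/663) = 2579 + 595 + 455 − 198 − 151 − 35 + 11 = 3256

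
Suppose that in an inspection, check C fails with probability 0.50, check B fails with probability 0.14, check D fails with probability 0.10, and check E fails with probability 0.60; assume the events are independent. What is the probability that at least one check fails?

0.8452

P(none) = (1 − 0.50) × (1 − 0.14) × (1 − 0.10) × (1 − 0.60) = 0.50 × 0.86 × 0.90 × 0.40 = 0.1548
P(at least one) = 1 − 0.1548 = 0.8452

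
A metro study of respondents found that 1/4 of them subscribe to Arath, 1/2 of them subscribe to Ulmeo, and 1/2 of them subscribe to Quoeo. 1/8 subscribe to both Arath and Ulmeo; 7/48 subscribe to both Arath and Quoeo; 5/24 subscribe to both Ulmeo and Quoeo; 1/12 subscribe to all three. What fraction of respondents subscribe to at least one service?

Apply inclusion-exclusion:
P(at least one) = 1/4 + 1/2 + 1/2 − 1/8 − 7/48 − 5/24 + 1/12 = 41/48

41/48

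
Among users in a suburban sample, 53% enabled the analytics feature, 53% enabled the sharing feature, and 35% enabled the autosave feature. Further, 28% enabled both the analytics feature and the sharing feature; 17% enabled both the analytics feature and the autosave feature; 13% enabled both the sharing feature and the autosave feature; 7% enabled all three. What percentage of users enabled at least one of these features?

90%

P(union) = 53 + 53 + 35 − 28 − 17 − 13 + 7 = 90%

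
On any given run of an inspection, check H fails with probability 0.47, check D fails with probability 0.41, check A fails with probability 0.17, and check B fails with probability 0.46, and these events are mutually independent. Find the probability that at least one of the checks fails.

P(none) = (1 − 0.47) × (1 − 0.41) × (1 − 0.17) × (1 − 0.46) = 0.53 × 0.59 × 0.83 × 0.54 = 0.14015214
P(at least one) = 1 − 0.14015214 = 0.85984786

0.85984786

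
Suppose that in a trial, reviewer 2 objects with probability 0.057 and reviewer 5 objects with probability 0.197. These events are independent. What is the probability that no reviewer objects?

0.757229

Since the events are independent, P(none) is the product of the individual non-occurrence probabilities.
P(none) = (1 − 0.057) × (1 − 0.197) = 0.943 × 0.803 = 0.757229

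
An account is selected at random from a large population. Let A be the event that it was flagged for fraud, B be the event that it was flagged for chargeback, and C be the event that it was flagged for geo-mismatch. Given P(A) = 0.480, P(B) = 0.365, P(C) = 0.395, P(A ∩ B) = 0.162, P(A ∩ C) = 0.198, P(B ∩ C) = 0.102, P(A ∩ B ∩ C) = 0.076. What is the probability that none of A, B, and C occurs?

Apply inclusion-exclusion:
P(A ∪ B ∪ C) = 0.480 + 0.365 + 0.395 − 0.162 − 0.198 − 0.102 + 0.076 = 0.854
P(none) = 1 − 0.854 = 0.146

0.146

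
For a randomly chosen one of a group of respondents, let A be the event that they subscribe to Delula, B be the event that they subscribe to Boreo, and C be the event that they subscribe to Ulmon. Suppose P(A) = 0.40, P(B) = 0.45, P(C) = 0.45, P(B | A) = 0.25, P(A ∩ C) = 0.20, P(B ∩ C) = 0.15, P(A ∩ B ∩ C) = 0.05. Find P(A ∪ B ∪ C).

P(A ∩ B) = P(A)·P(B|A) = 0.40 × 0.25 = 0.10
Apply inclusion-exclusion:
P(A ∪ B ∪ C) = 0.40 + 0.45 + 0.45 − 0.10 − 0.20 − 0.15 + 0.05 = 0.90

0.90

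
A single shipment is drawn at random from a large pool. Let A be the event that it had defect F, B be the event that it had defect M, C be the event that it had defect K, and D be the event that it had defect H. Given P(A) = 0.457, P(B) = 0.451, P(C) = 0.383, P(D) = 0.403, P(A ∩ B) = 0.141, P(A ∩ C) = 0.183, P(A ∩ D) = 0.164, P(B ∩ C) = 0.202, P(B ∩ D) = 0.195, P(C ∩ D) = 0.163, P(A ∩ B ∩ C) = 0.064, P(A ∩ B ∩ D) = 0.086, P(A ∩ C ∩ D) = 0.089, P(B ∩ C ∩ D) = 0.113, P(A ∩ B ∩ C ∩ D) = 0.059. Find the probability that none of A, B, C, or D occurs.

P(A ∪ B ∪ C ∪ D) = 0.457 + 0.451 + 0.383 + 0.403 − 0.141 − 0.183 − 0.164 − 0.202 − 0.195 − 0.163 + 0.064 + 0.086 + 0.089 + 0.113 − 0.059 = 0.939
P(none) = 1 − 0.939 = 0.061

0.061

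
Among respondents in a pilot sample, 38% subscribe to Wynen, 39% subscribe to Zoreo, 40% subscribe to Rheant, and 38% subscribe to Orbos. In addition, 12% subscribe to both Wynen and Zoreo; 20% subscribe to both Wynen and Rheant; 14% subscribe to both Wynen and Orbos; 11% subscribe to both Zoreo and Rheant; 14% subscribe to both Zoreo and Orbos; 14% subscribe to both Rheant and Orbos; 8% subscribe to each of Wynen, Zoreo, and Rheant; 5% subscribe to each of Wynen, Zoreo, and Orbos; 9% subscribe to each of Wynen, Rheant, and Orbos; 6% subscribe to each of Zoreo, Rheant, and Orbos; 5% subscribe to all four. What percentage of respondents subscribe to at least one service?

93%

Using inclusion–exclusion:
P(≥1) = 38 + 39 + 40 + 38 − 12 − 20 − 14 − 11 − 14 − 14 + 8 + 5 + 9 + 6 − 5 = 93%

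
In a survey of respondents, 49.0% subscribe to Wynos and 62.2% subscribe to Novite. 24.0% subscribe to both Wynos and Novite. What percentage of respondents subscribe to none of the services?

12.8%

By inclusion-exclusion,
P(≥1) = 49.0 + 62.2 − 24.0 = 87.2%
P(none) = 100% − 87.2% = 12.8%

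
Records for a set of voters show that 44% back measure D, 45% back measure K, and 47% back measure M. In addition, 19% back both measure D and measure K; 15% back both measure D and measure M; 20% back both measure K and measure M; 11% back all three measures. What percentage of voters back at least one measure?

93%

By inclusion–exclusion:
P(at least one) = 44 + 45 + 47 − 19 − 15 − 20 + 11 = 93%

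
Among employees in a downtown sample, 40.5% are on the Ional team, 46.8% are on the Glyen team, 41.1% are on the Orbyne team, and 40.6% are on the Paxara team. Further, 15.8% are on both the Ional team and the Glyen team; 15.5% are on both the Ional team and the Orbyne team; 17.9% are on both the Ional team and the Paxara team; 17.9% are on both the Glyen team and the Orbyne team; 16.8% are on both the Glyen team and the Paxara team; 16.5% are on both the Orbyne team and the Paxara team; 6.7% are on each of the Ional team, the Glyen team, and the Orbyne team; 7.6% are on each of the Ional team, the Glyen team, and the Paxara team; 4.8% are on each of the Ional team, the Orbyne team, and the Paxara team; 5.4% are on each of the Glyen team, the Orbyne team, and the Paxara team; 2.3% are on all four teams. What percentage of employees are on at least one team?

90.8%

By inclusion-exclusion,
P(at least one) = 40.5 + 46.8 + 41.1 + 40.6 − 15.8 − 15.5 − 17.9 − 17.9 − 16.8 − 16.5 + 6.7 + 7.6 + 4.8 + 5.4 − 2.3 = 90.8%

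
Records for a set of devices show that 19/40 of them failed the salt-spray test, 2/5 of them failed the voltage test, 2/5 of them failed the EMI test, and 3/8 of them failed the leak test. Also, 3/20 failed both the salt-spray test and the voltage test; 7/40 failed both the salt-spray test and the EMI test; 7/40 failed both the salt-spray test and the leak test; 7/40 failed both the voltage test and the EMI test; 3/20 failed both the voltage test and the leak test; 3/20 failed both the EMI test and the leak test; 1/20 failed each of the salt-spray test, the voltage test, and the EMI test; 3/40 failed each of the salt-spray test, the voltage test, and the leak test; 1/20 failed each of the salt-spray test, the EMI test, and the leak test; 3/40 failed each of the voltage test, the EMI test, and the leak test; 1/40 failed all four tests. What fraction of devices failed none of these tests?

1/10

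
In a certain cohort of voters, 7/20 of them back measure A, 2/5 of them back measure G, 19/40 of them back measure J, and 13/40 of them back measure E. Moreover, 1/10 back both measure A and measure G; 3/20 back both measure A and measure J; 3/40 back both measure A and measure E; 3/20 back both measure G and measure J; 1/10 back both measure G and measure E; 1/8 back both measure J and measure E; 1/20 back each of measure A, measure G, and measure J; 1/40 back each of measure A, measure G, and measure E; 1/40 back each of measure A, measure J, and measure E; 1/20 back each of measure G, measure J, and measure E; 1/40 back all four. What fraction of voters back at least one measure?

P(at least one) = 7/20 + 2/5 + 19/40 + 13/40 − 1/10 − 3/20 − 3/40 − 3/20 − 1/10 − 1/8 + 1/20 + 1/40 + 1/40 + 1/20 − 1/40 = 39/40

39/40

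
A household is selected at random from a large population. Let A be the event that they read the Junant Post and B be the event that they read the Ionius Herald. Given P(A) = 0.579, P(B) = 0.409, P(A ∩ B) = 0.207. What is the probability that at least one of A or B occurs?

Inclusion–exclusion gives
P(A ∪ B) = 0.579 + 0.409 − 0.207 = 0.781

0.781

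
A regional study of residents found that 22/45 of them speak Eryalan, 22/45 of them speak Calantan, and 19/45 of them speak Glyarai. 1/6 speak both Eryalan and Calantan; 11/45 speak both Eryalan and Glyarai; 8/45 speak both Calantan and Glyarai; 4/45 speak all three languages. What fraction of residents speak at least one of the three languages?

By inclusion-exclusion,
P(at least one) = 22/45 + 22/45 + 19/45 − 1/6 − 11/45 − 8/45 + 4/45 = 9/10

9/10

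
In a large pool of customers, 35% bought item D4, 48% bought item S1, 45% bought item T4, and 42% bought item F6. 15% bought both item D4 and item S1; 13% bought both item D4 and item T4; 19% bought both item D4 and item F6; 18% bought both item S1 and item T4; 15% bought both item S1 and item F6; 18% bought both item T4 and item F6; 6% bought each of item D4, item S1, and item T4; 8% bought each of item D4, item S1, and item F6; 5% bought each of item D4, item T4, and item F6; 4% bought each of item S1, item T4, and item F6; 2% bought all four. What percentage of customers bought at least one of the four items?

By inclusion-exclusion,
P(≥1) = 35 + 48 + 45 + 42 − 15 − 13 − 19 − 18 − 15 − 18 + 6 + 8 + 5 + 4 − 2 = 93%

93%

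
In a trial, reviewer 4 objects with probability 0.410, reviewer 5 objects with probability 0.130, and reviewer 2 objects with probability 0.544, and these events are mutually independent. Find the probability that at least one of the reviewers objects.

0.7659352

Since the events are independent, P(none) is the product of the individual non-occurrence probabilities.
P(none) = (1 − 0.410) × (1 − 0.130) × (1 − 0.544) = 0.590 × 0.870 × 0.456 = 0.2340648
P(at least one) = 1 − 0.2340648 = 0.7659352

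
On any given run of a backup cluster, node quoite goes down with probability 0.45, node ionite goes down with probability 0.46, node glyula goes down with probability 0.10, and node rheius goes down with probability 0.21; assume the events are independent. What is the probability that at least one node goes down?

P(none) = (1 − 0.45) × (1 − 0.46) × (1 − 0.10) × (1 − 0.21) = 0.55 × 0.54 × 0.90 × 0.79 = 0.211167
P(at least one) = 1 − 0.211167 = 0.788833

0.788833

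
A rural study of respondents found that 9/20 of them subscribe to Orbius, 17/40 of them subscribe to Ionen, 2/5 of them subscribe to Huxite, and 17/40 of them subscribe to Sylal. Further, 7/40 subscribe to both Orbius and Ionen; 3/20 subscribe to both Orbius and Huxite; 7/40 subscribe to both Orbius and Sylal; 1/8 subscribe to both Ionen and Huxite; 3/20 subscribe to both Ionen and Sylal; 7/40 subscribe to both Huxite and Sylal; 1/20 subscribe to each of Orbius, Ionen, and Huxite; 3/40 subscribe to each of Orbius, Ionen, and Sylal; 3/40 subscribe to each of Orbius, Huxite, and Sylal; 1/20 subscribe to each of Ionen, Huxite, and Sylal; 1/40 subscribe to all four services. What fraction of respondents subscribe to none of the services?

Apply inclusion-exclusion:
P(union) = 9/20 + 17/40 + 2/5 + 17/40 − 7/40 − 3/20 − 7/40 − 1/8 − 3/20 − 7/40 + 1/20 + 3/40 + 3/40 + 1/20 − 1/40 = 39/40
P(none) = 1 − 39/40 = 1/40

1/40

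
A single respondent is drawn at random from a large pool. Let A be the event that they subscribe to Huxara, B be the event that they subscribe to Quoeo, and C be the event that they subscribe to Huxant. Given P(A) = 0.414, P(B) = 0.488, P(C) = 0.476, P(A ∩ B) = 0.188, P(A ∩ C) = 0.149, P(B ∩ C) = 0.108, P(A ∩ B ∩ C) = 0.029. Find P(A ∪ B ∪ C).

P(A ∪ B ∪ C) = 0.414 + 0.488 + 0.476 − 0.188 − 0.149 − 0.108 + 0.029 = 0.962

0.962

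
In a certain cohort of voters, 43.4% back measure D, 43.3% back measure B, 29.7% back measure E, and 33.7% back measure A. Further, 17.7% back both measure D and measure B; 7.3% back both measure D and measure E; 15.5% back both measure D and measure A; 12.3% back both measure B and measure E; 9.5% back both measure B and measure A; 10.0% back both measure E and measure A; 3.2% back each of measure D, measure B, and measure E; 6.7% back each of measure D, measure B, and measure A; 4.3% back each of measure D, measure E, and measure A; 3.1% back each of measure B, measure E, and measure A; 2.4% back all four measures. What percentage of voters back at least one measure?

By inclusion–exclusion:
P(at least one) = 43.4 + 43.3 + 29.7 + 33.7 − 17.7 − 7.3 − 15.5 − 12.3 − 9.5 − 10.0 + 3.2 + 6.7 + 4.3 + 3.1 − 2.4 = 92.7%

92.7%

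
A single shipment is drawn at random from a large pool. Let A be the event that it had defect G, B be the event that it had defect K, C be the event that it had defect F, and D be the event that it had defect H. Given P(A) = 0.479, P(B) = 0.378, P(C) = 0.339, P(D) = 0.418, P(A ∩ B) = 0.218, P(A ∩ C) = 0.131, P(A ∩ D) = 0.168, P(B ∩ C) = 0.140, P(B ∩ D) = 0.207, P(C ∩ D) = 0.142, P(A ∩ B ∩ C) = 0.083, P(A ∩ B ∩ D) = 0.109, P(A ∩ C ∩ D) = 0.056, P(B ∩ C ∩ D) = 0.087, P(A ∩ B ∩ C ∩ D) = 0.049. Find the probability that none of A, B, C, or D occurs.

Using inclusion–exclusion:
P(A ∪ B ∪ C ∪ D) = 0.479 + 0.378 + 0.339 + 0.418 − 0.218 − 0.131 − 0.168 − 0.140 − 0.207 − 0.142 + 0.083 + 0.109 + 0.056 + 0.087 − 0.049 = 0.894
P(none) = 1 − 0.894 = 0.106

0.106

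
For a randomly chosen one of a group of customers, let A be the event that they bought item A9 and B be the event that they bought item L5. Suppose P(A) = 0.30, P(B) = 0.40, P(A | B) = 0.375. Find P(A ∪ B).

0.55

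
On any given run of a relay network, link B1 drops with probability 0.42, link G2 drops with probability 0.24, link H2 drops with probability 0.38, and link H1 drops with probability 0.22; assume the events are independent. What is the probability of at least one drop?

P(none) = (1 − 0.42) × (1 − 0.24) × (1 − 0.38) × (1 − 0.22) = 0.58 × 0.76 × 0.62 × 0.78 = 0.21317088
P(at least one) = 1 − 0.21317088 = 0.78682912

0.78682912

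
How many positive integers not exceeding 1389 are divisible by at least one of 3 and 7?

595

⌊1389/3⌋ + ⌊1389/7⌋ − ⌊1389/21⌋ = 463 + 198 − 66 = 595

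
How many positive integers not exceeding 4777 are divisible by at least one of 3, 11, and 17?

2053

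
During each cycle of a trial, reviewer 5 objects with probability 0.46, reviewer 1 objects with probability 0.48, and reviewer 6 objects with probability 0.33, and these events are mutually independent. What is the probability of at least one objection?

0.811864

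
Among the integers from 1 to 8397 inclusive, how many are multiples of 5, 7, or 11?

1679 + 1199 + 763 − 239 − 152 − 109 + 21 = 3162

3162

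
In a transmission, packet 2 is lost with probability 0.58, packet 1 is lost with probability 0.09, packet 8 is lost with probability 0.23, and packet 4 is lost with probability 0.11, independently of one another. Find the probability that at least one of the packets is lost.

0.73807834

P(none) = (1 − 0.58) × (1 − 0.09) × (1 − 0.23) × (1 − 0.11) = 0.42 × 0.91 × 0.77 × 0.89 = 0.26192166
P(at least one) = 1 − 0.26192166 = 0.73807834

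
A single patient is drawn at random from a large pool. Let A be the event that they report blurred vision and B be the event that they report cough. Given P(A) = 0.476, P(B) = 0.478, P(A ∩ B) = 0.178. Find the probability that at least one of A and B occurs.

0.776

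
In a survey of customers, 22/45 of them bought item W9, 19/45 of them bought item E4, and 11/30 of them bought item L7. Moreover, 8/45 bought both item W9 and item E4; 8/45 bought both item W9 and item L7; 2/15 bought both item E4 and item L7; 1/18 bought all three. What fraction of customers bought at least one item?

38/45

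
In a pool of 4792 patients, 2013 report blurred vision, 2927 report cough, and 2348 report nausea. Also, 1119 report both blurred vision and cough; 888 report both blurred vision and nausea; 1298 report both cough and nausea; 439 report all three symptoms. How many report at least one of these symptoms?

4422

Apply inclusion-exclusion:
N(≥1) = 2013 + 2927 + 2348 − 1119 − 888 − 1298 + 439 = 4422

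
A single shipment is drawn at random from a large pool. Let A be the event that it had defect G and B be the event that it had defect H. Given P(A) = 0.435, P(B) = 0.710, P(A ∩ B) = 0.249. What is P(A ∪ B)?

0.896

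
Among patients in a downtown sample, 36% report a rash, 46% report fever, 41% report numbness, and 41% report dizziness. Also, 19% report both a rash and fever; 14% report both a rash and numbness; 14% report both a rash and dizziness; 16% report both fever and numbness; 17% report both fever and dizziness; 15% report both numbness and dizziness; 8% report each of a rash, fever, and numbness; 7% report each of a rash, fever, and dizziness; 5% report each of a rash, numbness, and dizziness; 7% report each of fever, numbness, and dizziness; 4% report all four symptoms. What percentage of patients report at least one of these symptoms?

92%

P(at least one) = 36 + 46 + 41 + 41 − 19 − 14 − 14 − 16 − 17 − 15 + 8 + 7 + 5 + 7 − 4 = 92%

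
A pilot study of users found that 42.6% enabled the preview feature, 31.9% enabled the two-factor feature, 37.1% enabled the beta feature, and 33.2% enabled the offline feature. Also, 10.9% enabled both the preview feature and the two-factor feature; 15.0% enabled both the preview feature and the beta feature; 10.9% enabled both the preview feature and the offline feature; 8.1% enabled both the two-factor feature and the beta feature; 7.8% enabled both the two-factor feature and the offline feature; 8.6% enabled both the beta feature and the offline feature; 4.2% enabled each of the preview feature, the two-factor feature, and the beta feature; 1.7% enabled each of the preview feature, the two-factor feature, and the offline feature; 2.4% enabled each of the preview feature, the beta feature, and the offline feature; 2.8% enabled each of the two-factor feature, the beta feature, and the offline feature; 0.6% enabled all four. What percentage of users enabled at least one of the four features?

94.0%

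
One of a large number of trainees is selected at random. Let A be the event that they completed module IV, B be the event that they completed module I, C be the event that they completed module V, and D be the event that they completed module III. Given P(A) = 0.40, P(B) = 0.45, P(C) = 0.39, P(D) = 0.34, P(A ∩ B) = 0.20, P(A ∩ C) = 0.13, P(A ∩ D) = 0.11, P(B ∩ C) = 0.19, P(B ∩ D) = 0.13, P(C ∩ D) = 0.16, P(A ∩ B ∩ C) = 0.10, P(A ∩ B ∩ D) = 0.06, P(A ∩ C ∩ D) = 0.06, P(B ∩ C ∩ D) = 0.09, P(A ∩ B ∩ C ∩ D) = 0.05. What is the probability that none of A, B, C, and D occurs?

P(A ∪ B ∪ C ∪ D) = 0.40 + 0.45 + 0.39 + 0.34 − 0.20 − 0.13 − 0.11 − 0.19 − 0.13 − 0.16 + 0.10 + 0.06 + 0.06 + 0.09 − 0.05 = 0.92
P(none) = 1 − 0.92 = 0.08

0.08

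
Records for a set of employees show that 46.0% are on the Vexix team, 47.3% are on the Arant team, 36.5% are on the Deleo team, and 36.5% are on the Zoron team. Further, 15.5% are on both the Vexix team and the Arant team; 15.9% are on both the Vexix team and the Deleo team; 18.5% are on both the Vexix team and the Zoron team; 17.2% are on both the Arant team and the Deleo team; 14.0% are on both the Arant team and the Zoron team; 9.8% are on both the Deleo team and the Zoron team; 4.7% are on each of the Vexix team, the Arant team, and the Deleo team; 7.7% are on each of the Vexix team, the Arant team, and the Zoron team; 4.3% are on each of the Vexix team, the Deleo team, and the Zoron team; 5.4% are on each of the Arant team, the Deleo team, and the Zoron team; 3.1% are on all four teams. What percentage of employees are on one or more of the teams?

94.4%

Inclusion–exclusion gives
P(≥1) = 46.0 + 47.3 + 36.5 + 36.5 − 15.5 − 15.9 − 18.5 − 17.2 − 14.0 − 9.8 + 4.7 + 7.7 + 4.3 + 5.4 − 3.1 = 94.4%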